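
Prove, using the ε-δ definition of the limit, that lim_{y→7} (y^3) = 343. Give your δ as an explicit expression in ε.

δ = min(2, ε/193)

Let ε > 0. We seek δ > 0 with 0 < |y − 7| < δ ⇒ |y^3 − 343| < ε.
Factor: y^3 − 343 = (y − 7)(y^2 + 7y + 49), so |y^3 − 343| = |y − 7|·|y^2 + 7y + 49|.
Impose δ ≤ 2 so that |y| < 9; then |y^2 + 7y + 49| ≤ 193.
Hence |y^3 − 343| ≤ 193|y − 7|, which is < ε once |y − 7| < ε/193.
Take δ = min(2, ε/193). If 0 < |y − 7| < δ then both bounds hold and |y^3 − 343| ≤ 193|y − 7| < 193·(ε/193) = ε.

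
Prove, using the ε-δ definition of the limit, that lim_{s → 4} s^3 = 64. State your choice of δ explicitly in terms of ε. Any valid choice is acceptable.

Suppose ε > 0. We seek δ > 0 with 0 < |s − 4| < δ ⇒ |s^3 − 64| < ε.
Factor: s^3 − 64 = (s − 4)(s^2 + 4s + 16), so |s^3 − 64| = |s − 4|·|s^2 + 4s + 16|.
Impose δ ≤ 1 so that |s| < 5; then |s^2 + 4s + 16| ≤ 61.
Hence |s^3 − 64| ≤ 61|s − 4|, which is < ε once |s − 4| < ε/61.
Take δ = min(1, ε/61). If 0 < |s − 4| < δ then both bounds hold and |s^3 − 64| ≤ 61|s − 4| < 61·(ε/61) = ε.

δ = min(1, ε/61)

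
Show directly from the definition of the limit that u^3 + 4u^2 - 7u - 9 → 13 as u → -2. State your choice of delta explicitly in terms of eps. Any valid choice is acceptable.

delta = min(1, eps/26)

Fix eps > 0. We want delta > 0 such that 0 < |u + 2| < delta implies |(u^3 + 4u^2 - 7u - 9) − 13| < eps.
(u^3 + 4u^2 - 7u - 9) − 13 = u^3 + 4u^2 - 7u - 22 = (u + 2)(u^2 + 2u - 11).
So |(u^3 + 4u^2 - 7u - 9) − 13| = |u + 2|·|u^2 + 2u - 11|.
Assume first that |u + 2| < 1, so |u| < 3. Then |u^2 + 2u - 11| ≤ 3^2 + 2·3 + 11 = 26.
Hence |(u^3 + 4u^2 - 7u - 9) − 13| ≤ 26|u + 2| < eps provided |u + 2| < eps/26.
Take delta = min(1, eps/26). Then 0 < |u + 2| < delta gives both |u + 2| < 1 and |u + 2| < eps/26, so |(u^3 + 4u^2 - 7u - 9) − 13| < eps.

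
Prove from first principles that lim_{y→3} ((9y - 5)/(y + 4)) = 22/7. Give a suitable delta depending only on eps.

delta = min(7/2, (49/82)eps)

Let eps > 0. We want delta > 0 with 0 < |y − 3| < delta ⇒ |(9y - 5)/(y + 4) − (22/7)| < eps.
Combining over a common denominator, (9y - 5)/(y + 4) − (22/7) = [(9y - 5)·7 − 22·(y + 4)] / [7·(y + 4)] = 41(y − 3) / (7(y + 4)).
So |(9y - 5)/(y + 4) − (22/7)| = 41|y − 3| / (7·|y + 4|).
Require delta ≤ 7/2, so |y + 4| ≥ |7| − |y − 3| > 7 − 7/2 = 7/2.
Hence |(9y - 5)/(y + 4) − (22/7)| < 41|y − 3|/(7·(7/2)) = (82/49)|y − 3|, which is < eps once |y − 3| < (49/82)eps.
Take delta = min(7/2, (49/82)eps). Then 0 < |y − 3| < delta forces both bounds, so |(9y - 5)/(y + 4) − (22/7)| < eps.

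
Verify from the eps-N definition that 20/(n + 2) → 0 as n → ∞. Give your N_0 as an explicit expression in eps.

Let eps > 0. For n ≥ 1, |20/(n + 2) − 0| = 20/(n + 2) ≤ 20/n.
We need 20/n < eps, i.e. n > 20/eps.
Take N_0 = 20/eps. If n > N_0 then |20/(n + 2)| ≤ 20/n < eps.

N_0 = 20/eps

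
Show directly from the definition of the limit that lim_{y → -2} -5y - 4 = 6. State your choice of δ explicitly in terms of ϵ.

δ = ϵ/5

Fix ϵ > 0. We need δ > 0 so that 0 < |y + 2| < δ implies |(-5y - 4) − 6| < ϵ.
|(-5y - 4) − 6| = |-5y - 10| = 5|y + 2|.
So 5|y + 2| < ϵ exactly when |y + 2| < ϵ/5.
Take δ = ϵ/5. If 0 < |y + 2| < δ then |(-5y - 4) − 6| = 5|y + 2| < 5·(ϵ/5) = ϵ.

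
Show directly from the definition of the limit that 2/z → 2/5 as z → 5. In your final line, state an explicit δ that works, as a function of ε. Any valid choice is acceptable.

δ = min(5/2, (25/4)ε)

Let ε > 0. We seek δ > 0 such that 0 < |z − 5| < δ implies |2/z − (2/5)| < ε.
|2/z − (2/5)| = 2·|5 − z|/(5·|z|) = 2|z − 5|/(5|z|).
Require δ ≤ 5/2 so that |z| > 5 − 5/2 = 5/2, hence 5|z| > 25/2.
Then |2/z − (2/5)| < 2|z − 5|/(25/2), which is < ε when |z − 5| < (25/4)ε.
Take δ = min(5/2, (25/4)ε). Then 0 < |z − 5| < δ gives both |z − 5| < 5/2 and |z − 5| < (25/4)ε, so |2/z − (2/5)| < ε.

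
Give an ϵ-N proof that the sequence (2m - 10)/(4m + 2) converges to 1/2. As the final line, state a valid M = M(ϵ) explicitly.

M = (11/4)/ϵ

Let ϵ > 0 be given. For m ≥ 1, |(2m - 10)/(4m + 2) − (1/2)| = |-44|/(4(4m + 2)) = 44/(4(4m + 2)).
Since 4m + 2 ≥ 4m for m ≥ 1, this is ≤ 44/(4·4m) = (11/4)/m.
So |(2m - 10)/(4m + 2) − (1/2)| < ϵ whenever m > (11/4)/ϵ.
Take M = (11/4)/ϵ. If m > M then |(2m - 10)/(4m + 2) − (1/2)| ≤ (11/4)/m < ϵ.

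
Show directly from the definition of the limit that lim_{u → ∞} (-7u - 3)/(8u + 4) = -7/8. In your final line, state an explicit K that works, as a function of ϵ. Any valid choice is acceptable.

K = (1/16)/ϵ

Fix ϵ > 0. We seek K > 0 such that u > K implies |(-7u - 3)/(8u + 4) + 7/8| < ϵ.
(-7u - 3)/(8u + 4) + 7/8 = (8(-7u - 3) − (-7)(8u + 4)) / (8(8u + 4)) = 4/(8(8u + 4)).
For u > 0 we have 8u + 4 > 8u, so |(-7u - 3)/(8u + 4) + 7/8| = 4/(8(8u + 4)) < 4/(8·8u) = (1/16)/u.
Thus |(-7u - 3)/(8u + 4) + 7/8| < ϵ whenever u > (1/16)/ϵ.
Take K = (1/16)/ϵ. If u > K then |(-7u - 3)/(8u + 4) + 7/8| < (1/16)/u < ϵ.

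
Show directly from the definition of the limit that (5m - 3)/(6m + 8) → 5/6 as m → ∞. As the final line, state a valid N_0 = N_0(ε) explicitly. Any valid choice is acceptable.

Let ε > 0. For m ≥ 1, |(5m - 3)/(6m + 8) − (5/6)| = |-58|/(6(6m + 8)) = 58/(6(6m + 8)).
Since 6m + 8 ≥ 6m for m ≥ 1, this is ≤ 58/(6·6m) = (29/18)/m.
So |(5m - 3)/(6m + 8) − (5/6)| < ε whenever m > (29/18)/ε.
Take N_0 = (29/18)/ε. If m > N_0 then |(5m - 3)/(6m + 8) − (5/6)| ≤ (29/18)/m < ε.

N_0 = (29/18)/ε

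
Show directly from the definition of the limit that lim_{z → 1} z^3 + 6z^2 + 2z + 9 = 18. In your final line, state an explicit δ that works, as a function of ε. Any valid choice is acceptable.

Suppose ε > 0. We want δ > 0 such that 0 < |z − 1| < δ implies |(z^3 + 6z^2 + 2z + 9) − 18| < ε.
(z^3 + 6z^2 + 2z + 9) − 18 = z^3 + 6z^2 + 2z - 9 = (z − 1)(z^2 + 7z + 9).
So |(z^3 + 6z^2 + 2z + 9) − 18| = |z − 1|·|z^2 + 7z + 9|.
Assume first that |z − 1| < 2, so |z| < 3. Then |z^2 + 7z + 9| ≤ 3^2 + 7·3 + 9 = 39.
Hence |(z^3 + 6z^2 + 2z + 9) − 18| ≤ 39|z − 1| < ε provided |z − 1| < ε/39.
Choosing δ = min(2, ε/39) ensures both conditions, hence |(z^3 + 6z^2 + 2z + 9) − 18| < ε.

δ = min(2, ε/39)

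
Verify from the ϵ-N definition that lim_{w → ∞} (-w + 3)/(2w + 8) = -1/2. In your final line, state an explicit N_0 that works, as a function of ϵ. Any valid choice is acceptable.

Let ϵ > 0 be given. We seek N_0 > 0 such that w > N_0 implies |(-w + 3)/(2w + 8) + 1/2| < ϵ.
(-w + 3)/(2w + 8) + 1/2 = (2(-w + 3) − (-1)(2w + 8)) / (2(2w + 8)) = 14/(2(2w + 8)).
For w > 0 we have 2w + 8 > 2w, so |(-w + 3)/(2w + 8) + 1/2| = 14/(2(2w + 8)) < 14/(2·2w) = (7/2)/w.
Thus |(-w + 3)/(2w + 8) + 1/2| < ϵ whenever w > (7/2)/ϵ.
Take N_0 = (7/2)/ϵ. If w > N_0 then |(-w + 3)/(2w + 8) + 1/2| < (7/2)/w < ϵ.

N_0 = (7/2)/ϵ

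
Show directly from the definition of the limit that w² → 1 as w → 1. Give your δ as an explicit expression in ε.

δ = min(2, ε/4)

Let ε > 0. We seek δ > 0 with 0 < |w − 1| < δ ⇒ |w² − 1| < ε.
Factor: w² − 1 = (w − 1)(w + 1), so |w² − 1| = |w − 1|·|w + 1|.
Impose δ ≤ 2 so that |w| < 3; then |w + 1| ≤ 4.
Hence |w² − 1| ≤ 4|w − 1|, which is < ε once |w − 1| < ε/4.
Take δ = min(2, ε/4). If 0 < |w − 1| < δ then both bounds hold and |w² − 1| ≤ 4|w − 1| < 4·(ε/4) = ε.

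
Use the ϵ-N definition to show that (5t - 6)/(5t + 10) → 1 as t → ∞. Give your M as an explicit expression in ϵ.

M = (16/5)/ϵ

Let ϵ > 0. We seek M > 0 such that t > M implies |(5t - 6)/(5t + 10) − 1| < ϵ.
(5t - 6)/(5t + 10) − 1 = (5(5t - 6) − 5(5t + 10)) / (5(5t + 10)) = -80/(5(5t + 10)).
For t > 0 we have 5t + 10 > 5t, so |(5t - 6)/(5t + 10) − 1| = 80/(5(5t + 10)) < 80/(5·5t) = (16/5)/t.
Thus |(5t - 6)/(5t + 10) − 1| < ϵ whenever t > (16/5)/ϵ.
Take M = (16/5)/ϵ. If t > M then |(5t - 6)/(5t + 10) − 1| < (16/5)/t < ϵ.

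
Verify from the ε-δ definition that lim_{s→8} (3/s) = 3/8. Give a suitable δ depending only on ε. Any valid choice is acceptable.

Let ε > 0. We seek δ > 0 such that 0 < |s − 8| < δ implies |3/s − (3/8)| < ε.
|3/s − (3/8)| = 3·|8 − s|/(8·|s|) = 3|s − 8|/(8|s|).
Restrict δ ≤ 4. Then |s − 8| < 4 gives |s| > 4, so 8|s| > 32.
Then |3/s − (3/8)| < 3|s − 8|/32, which is < ε when |s − 8| < (32/3)ε.
Take δ = min(4, (32/3)ε). Then 0 < |s − 8| < δ gives both |s − 8| < 4 and |s − 8| < (32/3)ε, so |3/s − (3/8)| < ε.

δ = min(4, (32/3)ε)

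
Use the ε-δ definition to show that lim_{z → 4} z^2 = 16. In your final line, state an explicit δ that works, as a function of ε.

Suppose ε > 0. We seek δ > 0 with 0 < |z − 4| < δ ⇒ |z^2 − 16| < ε.
Factor: z^2 − 16 = (z − 4)(z + 4), so |z^2 − 16| = |z − 4|·|z + 4|.
Restrict δ ≤ 2. Then |z − 4| < 2 gives |z| < 6, so by the triangle inequality |z + 4| ≤ 6 + 4 = 10.
Hence |z^2 − 16| ≤ 10|z − 4|, which is < ε once |z − 4| < ε/10.
Take δ = min(2, ε/10). If 0 < |z − 4| < δ then both bounds hold and |z^2 − 16| ≤ 10|z − 4| < 10·(ε/10) = ε.

δ = min(2, ε/10)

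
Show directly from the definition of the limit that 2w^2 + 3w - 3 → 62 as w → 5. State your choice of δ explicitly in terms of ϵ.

Suppose ϵ > 0. We want δ > 0 such that 0 < |w − 5| < δ implies |(2w^2 + 3w - 3) − 62| < ϵ.
(2w^2 + 3w - 3) − 62 = 2w^2 + 3w - 65 = (w − 5)(2w + 13).
So |(2w^2 + 3w - 3) − 62| = |w − 5|·|2w + 13|.
Assume first that |w − 5| < 1, so |w| < 6. Then |2w + 13| ≤ 2·6 + 13 = 25.
Hence |(2w^2 + 3w - 3) − 62| ≤ 25|w − 5| < ϵ provided |w − 5| < ϵ/25.
Choosing δ = min(1, ϵ/25) ensures both conditions, hence |(2w^2 + 3w - 3) − 62| < ϵ.

δ = min(1, ϵ/25)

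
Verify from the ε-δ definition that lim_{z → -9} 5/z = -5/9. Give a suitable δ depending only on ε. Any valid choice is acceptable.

Let ε > 0 be given. We seek δ > 0 such that 0 < |z + 9| < δ implies |5/z + 5/9| < ε.
|5/z + 5/9| = 5·|-9 − z|/(9·|z|) = 5|z + 9|/(9|z|).
Require δ ≤ 9/2 so that |z| > 9 − 9/2 = 9/2, hence 9|z| > 81/2.
Then |5/z + 5/9| < 5|z + 9|/(81/2), which is < ε when |z + 9| < (81/10)ε.
Take δ = min(9/2, (81/10)ε). Then 0 < |z + 9| < δ gives both |z + 9| < 9/2 and |z + 9| < (81/10)ε, so |5/z + 5/9| < ε.

δ = min(9/2, (81/10)ε)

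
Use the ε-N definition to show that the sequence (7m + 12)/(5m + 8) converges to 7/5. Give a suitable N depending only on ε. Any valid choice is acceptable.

Fix ε > 0. For m ≥ 1, |(7m + 12)/(5m + 8) − (7/5)| = |4|/(5(5m + 8)) = 4/(5(5m + 8)).
Since 5m + 8 ≥ 5m for m ≥ 1, this is ≤ 4/(5·5m) = (4/25)/m.
So |(7m + 12)/(5m + 8) − (7/5)| < ε whenever m > (4/25)/ε.
Take N = (4/25)/ε. If m > N then |(7m + 12)/(5m + 8) − (7/5)| ≤ (4/25)/m < ε.

N = (4/25)/ε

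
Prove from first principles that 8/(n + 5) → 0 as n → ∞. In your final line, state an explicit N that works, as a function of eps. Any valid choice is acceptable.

Let eps > 0 be given. For n ≥ 1, |8/(n + 5) − 0| = 8/(n + 5) ≤ 8/n.
We need 8/n < eps, i.e. n > 8/eps.
Take N = 8/eps. If n > N then |8/(n + 5)| ≤ 8/n < eps.

N = 8/eps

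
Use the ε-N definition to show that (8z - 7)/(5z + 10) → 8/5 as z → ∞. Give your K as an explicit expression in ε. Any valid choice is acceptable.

Let ε > 0. We seek K > 0 such that z > K implies |(8z - 7)/(5z + 10) − (8/5)| < ε.
(8z - 7)/(5z + 10) − (8/5) = (5(8z - 7) − 8(5z + 10)) / (5(5z + 10)) = -115/(5(5z + 10)).
For z > 0 we have 5z + 10 > 5z, so |(8z - 7)/(5z + 10) − (8/5)| = 115/(5(5z + 10)) < 115/(5·5z) = (23/5)/z.
Thus |(8z - 7)/(5z + 10) − (8/5)| < ε whenever z > (23/5)/ε.
Take K = (23/5)/ε. If z > K then |(8z - 7)/(5z + 10) − (8/5)| < (23/5)/z < ε.

K = (23/5)/ε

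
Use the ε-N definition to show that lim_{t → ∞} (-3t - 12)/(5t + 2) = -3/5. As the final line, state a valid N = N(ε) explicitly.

Let ε > 0. We seek N > 0 such that t > N implies |(-3t - 12)/(5t + 2) + 3/5| < ε.
(-3t - 12)/(5t + 2) + 3/5 = (5(-3t - 12) − (-3)(5t + 2)) / (5(5t + 2)) = -54/(5(5t + 2)).
For t > 0 we have 5t + 2 > 5t, so |(-3t - 12)/(5t + 2) + 3/5| = 54/(5(5t + 2)) < 54/(5·5t) = (54/25)/t.
Thus |(-3t - 12)/(5t + 2) + 3/5| < ε whenever t > (54/25)/ε.
Take N = (54/25)/ε. If t > N then |(-3t - 12)/(5t + 2) + 3/5| < (54/25)/t < ε.

N = (54/25)/ε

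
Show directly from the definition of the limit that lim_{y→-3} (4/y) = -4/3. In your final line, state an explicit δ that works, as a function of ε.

Let ε > 0. We seek δ > 0 such that 0 < |y + 3| < δ implies |4/y + 4/3| < ε.
|4/y + 4/3| = 4·|-3 − y|/(3·|y|) = 4|y + 3|/(3|y|).
Require δ ≤ 3/2 so that |y| > 3 − 3/2 = 3/2, hence 3|y| > 9/2.
Then |4/y + 4/3| < 4|y + 3|/(9/2), which is < ε when |y + 3| < (9/8)ε.
Take δ = min(3/2, (9/8)ε). Then 0 < |y + 3| < δ gives both |y + 3| < 3/2 and |y + 3| < (9/8)ε, so |4/y + 4/3| < ε.

δ = min(3/2, (9/8)ε)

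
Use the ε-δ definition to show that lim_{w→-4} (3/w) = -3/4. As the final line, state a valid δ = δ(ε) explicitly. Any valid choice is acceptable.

δ = min(2, (8/3)ε)

Fix ε > 0. We seek δ > 0 such that 0 < |w + 4| < δ implies |3/w + 3/4| < ε.
|3/w + 3/4| = 3·|-4 − w|/(4·|w|) = 3|w + 4|/(4|w|).
Restrict δ ≤ 2. Then |w + 4| < 2 gives |w| > 2, so 4|w| > 8.
Then |3/w + 3/4| < 3|w + 4|/8, which is < ε when |w + 4| < (8/3)ε.
Take δ = min(2, (8/3)ε). Then 0 < |w + 4| < δ gives both |w + 4| < 2 and |w + 4| < (8/3)ε, so |3/w + 3/4| < ε.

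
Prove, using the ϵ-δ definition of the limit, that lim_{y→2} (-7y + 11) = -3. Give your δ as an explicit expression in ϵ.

δ = ϵ/7

Let ϵ > 0 be given. We need δ > 0 so that 0 < |y − 2| < δ implies |(-7y + 11) + 3| < ϵ.
Since (-7y + 11) + 3 = -7(y − 2), we have |(-7y + 11) + 3| = 7|y − 2|.
So 7|y − 2| < ϵ exactly when |y − 2| < ϵ/7.
Take δ = ϵ/7. If 0 < |y − 2| < δ then |(-7y + 11) + 3| = 7|y − 2| < 7·(ϵ/7) = ϵ.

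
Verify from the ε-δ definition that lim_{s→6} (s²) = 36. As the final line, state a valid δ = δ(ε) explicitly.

Let ε > 0 be given. We seek δ > 0 with 0 < |s − 6| < δ ⇒ |s² − 36| < ε.
Factor: s² − 36 = (s − 6)(s + 6), so |s² − 36| = |s − 6|·|s + 6|.
Impose δ ≤ 1 so that |s| < 7; then |s + 6| ≤ 13.
Hence |s² − 36| ≤ 13|s − 6|, which is < ε once |s − 6| < ε/13.
Take δ = min(1, ε/13). If 0 < |s − 6| < δ then both bounds hold and |s² − 36| ≤ 13|s − 6| < 13·(ε/13) = ε.

δ = min(1, ε/13)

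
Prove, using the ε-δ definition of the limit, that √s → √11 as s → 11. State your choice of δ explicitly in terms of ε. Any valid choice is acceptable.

Let ε > 0 be given. We want δ > 0 such that 0 < |s − 11| < δ implies |√s − √11| < ε.
Rationalise: √s − √11 = (s − 11)/(√s + √11), so |√s − √11| = |s − 11|/(√s + √11).
Restrict δ ≤ 11 so that |s − 11| < 11 forces s > 0, and then √s + √11 > √11.
Hence |√s − √11| < |s − 11|/√11, which is < ε once |s − 11| < √11·ε.
Take δ = min(11, √11·ε). If 0 < |s − 11| < δ then s > 0 and |√s − √11| < |s − 11|/√11 < ε.

δ = min(11, √11·ε)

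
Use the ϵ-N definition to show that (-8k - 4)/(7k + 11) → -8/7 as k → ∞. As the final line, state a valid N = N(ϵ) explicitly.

N = (60/49)/ϵ

Let ϵ > 0. For k ≥ 1, |(-8k - 4)/(7k + 11) + 8/7| = |60|/(7(7k + 11)) = 60/(7(7k + 11)).
Since 7k + 11 ≥ 7k for k ≥ 1, this is ≤ 60/(7·7k) = (60/49)/k.
So |(-8k - 4)/(7k + 11) + 8/7| < ϵ whenever k > (60/49)/ϵ.
Take N = (60/49)/ϵ. If k > N then |(-8k - 4)/(7k + 11) + 8/7| ≤ (60/49)/k < ϵ.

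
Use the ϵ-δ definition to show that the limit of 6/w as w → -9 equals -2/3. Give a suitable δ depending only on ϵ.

δ = min(9/2, (27/4)ϵ)

Let ϵ > 0. We seek δ > 0 such that 0 < |w + 9| < δ implies |6/w + 2/3| < ϵ.
|6/w + 2/3| = 6·|-9 − w|/(9·|w|) = 6|w + 9|/(9|w|).
Require δ ≤ 9/2 so that |w| > 9 − 9/2 = 9/2, hence 9|w| > 81/2.
Then |6/w + 2/3| < 6|w + 9|/(81/2), which is < ϵ when |w + 9| < (27/4)ϵ.
Take δ = min(9/2, (27/4)ϵ). Then 0 < |w + 9| < δ gives both |w + 9| < 9/2 and |w + 9| < (27/4)ϵ, so |6/w + 2/3| < ϵ.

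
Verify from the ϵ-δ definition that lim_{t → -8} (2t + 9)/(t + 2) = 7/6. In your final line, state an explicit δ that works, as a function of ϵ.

Suppose ϵ > 0. We want δ > 0 with 0 < |t + 8| < δ ⇒ |(2t + 9)/(t + 2) − (7/6)| < ϵ.
Combining over a common denominator, (2t + 9)/(t + 2) − (7/6) = [(2t + 9)·(-6) − (-7)·(t + 2)] / [(-6)·(t + 2)] = -5(t + 8) / ((-6)(t + 2)).
So |(2t + 9)/(t + 2) − (7/6)| = 5|t + 8| / (6·|t + 2|).
Restrict δ ≤ 3. Then |t + 8| < 3 gives |t + 2| = |(t + 8) + (-6)| ≥ 6 − 3 = 3.
Hence |(2t + 9)/(t + 2) − (7/6)| < 5|t + 8|/(6·3) = (5/18)|t + 8|, which is < ϵ once |t + 8| < (18/5)ϵ.
Take δ = min(3, (18/5)ϵ). Then 0 < |t + 8| < δ forces both bounds, so |(2t + 9)/(t + 2) − (7/6)| < ϵ.

δ = min(3, (18/5)ϵ)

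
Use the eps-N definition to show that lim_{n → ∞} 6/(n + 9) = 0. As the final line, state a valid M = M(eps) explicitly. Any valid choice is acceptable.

M = 6/eps

Fix eps > 0. For n ≥ 1, |6/(n + 9) − 0| = 6/(n + 9) ≤ 6/n.
We need 6/n < eps, i.e. n > 6/eps.
Take M = 6/eps. If n > M then |6/(n + 9)| ≤ 6/n < eps.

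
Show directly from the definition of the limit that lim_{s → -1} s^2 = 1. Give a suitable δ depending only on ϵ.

Suppose ϵ > 0. We seek δ > 0 with 0 < |s + 1| < δ ⇒ |s^2 − 1| < ϵ.
Factor: s^2 − 1 = (s + 1)(s - 1), so |s^2 − 1| = |s + 1|·|s - 1|.
Impose δ ≤ 1 so that |s| < 2; then |s - 1| ≤ 3.
Hence |s^2 − 1| ≤ 3|s + 1|, which is < ϵ once |s + 1| < ϵ/3.
Take δ = min(1, ϵ/3). If 0 < |s + 1| < δ then both bounds hold and |s^2 − 1| ≤ 3|s + 1| < 3·(ϵ/3) = ϵ.

δ = min(1, ϵ/3)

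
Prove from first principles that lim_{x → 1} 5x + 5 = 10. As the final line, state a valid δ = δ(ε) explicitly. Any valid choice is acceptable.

δ = ε/5

Let ε > 0 be given. We need δ > 0 so that 0 < |x − 1| < δ implies |(5x + 5) − 10| < ε.
|(5x + 5) − 10| = |5x - 5| = 5|x − 1|.
So 5|x − 1| < ε exactly when |x − 1| < ε/5.
Choosing δ = ε/5 gives |(5x + 5) − 10| = 5|x − 1| < ε whenever |x − 1| < δ.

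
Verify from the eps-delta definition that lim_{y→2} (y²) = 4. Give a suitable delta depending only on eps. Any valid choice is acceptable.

delta = min(2, eps/6)

Suppose eps > 0. We seek delta > 0 with 0 < |y − 2| < delta ⇒ |y² − 4| < eps.
Factor: y² − 4 = (y − 2)(y + 2), so |y² − 4| = |y − 2|·|y + 2|.
Impose delta ≤ 2 so that |y| < 4; then |y + 2| ≤ 6.
Hence |y² − 4| ≤ 6|y − 2|, which is < eps once |y − 2| < eps/6.
Take delta = min(2, eps/6). If 0 < |y − 2| < delta then both bounds hold and |y² − 4| ≤ 6|y − 2| < 6·(eps/6) = eps.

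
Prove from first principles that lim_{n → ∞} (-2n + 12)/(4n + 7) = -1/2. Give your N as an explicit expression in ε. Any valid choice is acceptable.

Fix ε > 0. For n ≥ 1, |(-2n + 12)/(4n + 7) + 1/2| = |62|/(4(4n + 7)) = 62/(4(4n + 7)).
Since 4n + 7 ≥ 4n for n ≥ 1, this is ≤ 62/(4·4n) = (31/8)/n.
So |(-2n + 12)/(4n + 7) + 1/2| < ε whenever n > (31/8)/ε.
Take N = (31/8)/ε. If n > N then |(-2n + 12)/(4n + 7) + 1/2| ≤ (31/8)/n < ε.

N = (31/8)/ε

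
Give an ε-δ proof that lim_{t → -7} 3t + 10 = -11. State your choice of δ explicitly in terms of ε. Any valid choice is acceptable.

δ = ε/3

Fix ε > 0. We need δ > 0 so that 0 < |t + 7| < δ implies |(3t + 10) + 11| < ε.
Since (3t + 10) + 11 = 3(t + 7), we have |(3t + 10) + 11| = 3|t + 7|.
So 3|t + 7| < ε exactly when |t + 7| < ε/3.
Choosing δ = ε/3 gives |(3t + 10) + 11| = 3|t + 7| < ε whenever |t + 7| < δ.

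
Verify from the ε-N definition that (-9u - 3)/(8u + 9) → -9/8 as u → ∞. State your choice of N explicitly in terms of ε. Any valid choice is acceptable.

N = (57/64)/ε

Let ε > 0. We seek N > 0 such that u > N implies |(-9u - 3)/(8u + 9) + 9/8| < ε.
(-9u - 3)/(8u + 9) + 9/8 = (8(-9u - 3) − (-9)(8u + 9)) / (8(8u + 9)) = 57/(8(8u + 9)).
For u > 0 we have 8u + 9 > 8u, so |(-9u - 3)/(8u + 9) + 9/8| = 57/(8(8u + 9)) < 57/(8·8u) = (57/64)/u.
Thus |(-9u - 3)/(8u + 9) + 9/8| < ε whenever u > (57/64)/ε.
Take N = (57/64)/ε. If u > N then |(-9u - 3)/(8u + 9) + 9/8| < (57/64)/u < ε.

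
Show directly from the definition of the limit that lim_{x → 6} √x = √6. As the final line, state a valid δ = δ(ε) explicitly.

Let ε > 0 be given. We want δ > 0 such that 0 < |x − 6| < δ implies |√x − √6| < ε.
Rationalise: √x − √6 = (x − 6)/(√x + √6), so |√x − √6| = |x − 6|/(√x + √6).
Restrict δ ≤ 6 so that |x − 6| < 6 forces x > 0, and then √x + √6 > √6.
Hence |√x − √6| < |x − 6|/√6, which is < ε once |x − 6| < √6·ε.
Take δ = min(6, √6·ε). If 0 < |x − 6| < δ then x > 0 and |√x − √6| < |x − 6|/√6 < ε.

δ = min(6, √6·ε)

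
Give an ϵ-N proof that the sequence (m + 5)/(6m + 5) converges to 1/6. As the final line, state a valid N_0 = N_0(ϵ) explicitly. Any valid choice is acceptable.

N_0 = (25/36)/ϵ

Suppose ϵ > 0. For m ≥ 1, |(m + 5)/(6m + 5) − (1/6)| = |25|/(6(6m + 5)) = 25/(6(6m + 5)).
Since 6m + 5 ≥ 6m for m ≥ 1, this is ≤ 25/(6·6m) = (25/36)/m.
So |(m + 5)/(6m + 5) − (1/6)| < ϵ whenever m > (25/36)/ϵ.
Take N_0 = (25/36)/ϵ. If m > N_0 then |(m + 5)/(6m + 5) − (1/6)| ≤ (25/36)/m < ϵ.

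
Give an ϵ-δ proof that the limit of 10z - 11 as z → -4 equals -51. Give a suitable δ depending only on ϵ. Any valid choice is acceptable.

Let ϵ > 0. We need δ > 0 so that 0 < |z + 4| < δ implies |(10z - 11) + 51| < ϵ.
|(10z - 11) + 51| = |10z + 40| = 10|z + 4|.
So 10|z + 4| < ϵ exactly when |z + 4| < ϵ/10.
Choosing δ = ϵ/10 gives |(10z - 11) + 51| = 10|z + 4| < ϵ whenever |z + 4| < δ.

δ = ϵ/10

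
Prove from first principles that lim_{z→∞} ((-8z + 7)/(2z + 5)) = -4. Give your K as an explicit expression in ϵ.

Suppose ϵ > 0. We seek K > 0 such that z > K implies |(-8z + 7)/(2z + 5) + 4| < ϵ.
(-8z + 7)/(2z + 5) + 4 = (2(-8z + 7) − (-8)(2z + 5)) / (2(2z + 5)) = 54/(2(2z + 5)).
For z > 0 we have 2z + 5 > 2z, so |(-8z + 7)/(2z + 5) + 4| = 54/(2(2z + 5)) < 54/(2·2z) = (27/2)/z.
Thus |(-8z + 7)/(2z + 5) + 4| < ϵ whenever z > (27/2)/ϵ.
Take K = (27/2)/ϵ. If z > K then |(-8z + 7)/(2z + 5) + 4| < (27/2)/z < ϵ.

K = (27/2)/ϵ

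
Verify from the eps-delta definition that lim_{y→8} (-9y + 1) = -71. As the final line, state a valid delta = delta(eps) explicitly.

Let eps > 0 be given. We need delta > 0 so that 0 < |y − 8| < delta implies |(-9y + 1) + 71| < eps.
Since (-9y + 1) + 71 = -9(y − 8), we have |(-9y + 1) + 71| = 9|y − 8|.
So 9|y − 8| < eps exactly when |y − 8| < eps/9.
Choosing delta = eps/9 gives |(-9y + 1) + 71| = 9|y − 8| < eps whenever |y − 8| < delta.

delta = eps/9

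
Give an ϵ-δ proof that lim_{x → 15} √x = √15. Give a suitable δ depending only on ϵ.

δ = min(15, √15·ϵ)

Let ϵ > 0 be given. We want δ > 0 such that 0 < |x − 15| < δ implies |√x − √15| < ϵ.
Multiplying by the conjugate, |√x − √15| = |x − 15|/(√x + √15).
Restrict δ ≤ 15 so that |x − 15| < 15 forces x > 0, and then √x + √15 > √15.
Hence |√x − √15| < |x − 15|/√15, which is < ϵ once |x − 15| < √15·ϵ.
Take δ = min(15, √15·ϵ). If 0 < |x − 15| < δ then x > 0 and |√x − √15| < |x − 15|/√15 < ϵ.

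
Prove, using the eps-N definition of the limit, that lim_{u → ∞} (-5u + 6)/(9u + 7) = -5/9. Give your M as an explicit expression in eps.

M = (89/81)/eps

Suppose eps > 0. We seek M > 0 such that u > M implies |(-5u + 6)/(9u + 7) + 5/9| < eps.
(-5u + 6)/(9u + 7) + 5/9 = (9(-5u + 6) − (-5)(9u + 7)) / (9(9u + 7)) = 89/(9(9u + 7)).
For u > 0 we have 9u + 7 > 9u, so |(-5u + 6)/(9u + 7) + 5/9| = 89/(9(9u + 7)) < 89/(9·9u) = (89/81)/u.
Thus |(-5u + 6)/(9u + 7) + 5/9| < eps whenever u > (89/81)/eps.
Take M = (89/81)/eps. If u > M then |(-5u + 6)/(9u + 7) + 5/9| < (89/81)/u < eps.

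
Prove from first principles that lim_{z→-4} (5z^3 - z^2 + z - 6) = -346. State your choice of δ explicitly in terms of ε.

Fix ε > 0. We want δ > 0 such that 0 < |z + 4| < δ implies |(5z^3 - z^2 + z - 6) + 346| < ε.
(5z^3 - z^2 + z - 6) + 346 = 5z^3 - z^2 + z + 340 = (z + 4)(5z^2 - 21z + 85).
So |(5z^3 - z^2 + z - 6) + 346| = |z + 4|·|5z^2 - 21z + 85|.
Assume first that |z + 4| < 1, so |z| < 5. Then |5z^2 - 21z + 85| ≤ 5·5^2 + 21·5 + 85 = 315.
Hence |(5z^3 - z^2 + z - 6) + 346| ≤ 315|z + 4| < ε provided |z + 4| < ε/315.
Take δ = min(1, ε/315). Then 0 < |z + 4| < δ gives both |z + 4| < 1 and |z + 4| < ε/315, so |(5z^3 - z^2 + z - 6) + 346| < ε.

δ = min(1, ε/315)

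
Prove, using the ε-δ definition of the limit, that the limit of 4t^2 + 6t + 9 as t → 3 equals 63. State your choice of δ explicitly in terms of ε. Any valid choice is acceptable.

Let ε > 0 be given. We want δ > 0 such that 0 < |t − 3| < δ implies |(4t^2 + 6t + 9) − 63| < ε.
(4t^2 + 6t + 9) − 63 = 4t^2 + 6t - 54 = (t − 3)(4t + 18).
So |(4t^2 + 6t + 9) − 63| = |t − 3|·|4t + 18|.
Require δ ≤ 1. Then |t − 3| < 1 gives |t| < 4, and by the triangle inequality |4t + 18| ≤ 4·4 + 18 = 34.
Hence |(4t^2 + 6t + 9) − 63| ≤ 34|t − 3| < ε provided |t − 3| < ε/34.
Choosing δ = min(1, ε/34) ensures both conditions, hence |(4t^2 + 6t + 9) − 63| < ε.

δ = min(1, ε/34)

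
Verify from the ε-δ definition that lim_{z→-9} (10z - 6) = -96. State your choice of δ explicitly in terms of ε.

δ = ε/10

Fix ε > 0. We need δ > 0 so that 0 < |z + 9| < δ implies |(10z - 6) + 96| < ε.
|(10z - 6) + 96| = |10z + 90| = 10|z + 9|.
So 10|z + 9| < ε exactly when |z + 9| < ε/10.
Take δ = ε/10. If 0 < |z + 9| < δ then |(10z - 6) + 96| = 10|z + 9| < 10·(ε/10) = ε.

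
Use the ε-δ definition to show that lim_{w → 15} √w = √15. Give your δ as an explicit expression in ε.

δ = min(15, √15·ε)

Suppose ε > 0. We want δ > 0 such that 0 < |w − 15| < δ implies |√w − √15| < ε.
Multiplying by the conjugate, |√w − √15| = |w − 15|/(√w + √15).
Restrict δ ≤ 15 so that |w − 15| < 15 forces w > 0, and then √w + √15 > √15.
Hence |√w − √15| < |w − 15|/√15, which is < ε once |w − 15| < √15·ε.
Take δ = min(15, √15·ε). If 0 < |w − 15| < δ then w > 0 and |√w − √15| < |w − 15|/√15 < ε.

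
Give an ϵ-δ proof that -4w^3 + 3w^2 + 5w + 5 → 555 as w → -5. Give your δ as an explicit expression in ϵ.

Let ϵ > 0 be given. We want δ > 0 such that 0 < |w + 5| < δ implies |(-4w^3 + 3w^2 + 5w + 5) − 555| < ϵ.
(-4w^3 + 3w^2 + 5w + 5) − 555 = -4w^3 + 3w^2 + 5w - 550 = (w + 5)(-4w^2 + 23w - 110).
So |(-4w^3 + 3w^2 + 5w + 5) − 555| = |w + 5|·|-4w^2 + 23w - 110|.
Require δ ≤ 2. Then |w + 5| < 2 gives |w| < 7, and by the triangle inequality |-4w^2 + 23w - 110| ≤ 4·7^2 + 23·7 + 110 = 467.
Hence |(-4w^3 + 3w^2 + 5w + 5) − 555| ≤ 467|w + 5| < ϵ provided |w + 5| < ϵ/467.
Choosing δ = min(2, ϵ/467) ensures both conditions, hence |(-4w^3 + 3w^2 + 5w + 5) − 555| < ϵ.

δ = min(2, ϵ/467)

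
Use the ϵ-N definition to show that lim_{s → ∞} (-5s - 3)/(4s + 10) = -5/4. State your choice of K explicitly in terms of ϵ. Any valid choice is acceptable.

K = (19/8)/ϵ

Let ϵ > 0 be given. We seek K > 0 such that s > K implies |(-5s - 3)/(4s + 10) + 5/4| < ϵ.
(-5s - 3)/(4s + 10) + 5/4 = (4(-5s - 3) − (-5)(4s + 10)) / (4(4s + 10)) = 38/(4(4s + 10)).
For s > 0 we have 4s + 10 > 4s, so |(-5s - 3)/(4s + 10) + 5/4| = 38/(4(4s + 10)) < 38/(4·4s) = (19/8)/s.
Thus |(-5s - 3)/(4s + 10) + 5/4| < ϵ whenever s > (19/8)/ϵ.
Take K = (19/8)/ϵ. If s > K then |(-5s - 3)/(4s + 10) + 5/4| < (19/8)/s < ϵ.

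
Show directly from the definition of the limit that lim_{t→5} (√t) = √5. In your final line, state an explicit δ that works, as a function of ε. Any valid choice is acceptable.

δ = min(5, √5·ε)

Fix ε > 0. We want δ > 0 such that 0 < |t − 5| < δ implies |√t − √5| < ε.
Rationalise: √t − √5 = (t − 5)/(√t + √5), so |√t − √5| = |t − 5|/(√t + √5).
Restrict δ ≤ 5 so that |t − 5| < 5 forces t > 0, and then √t + √5 > √5.
Hence |√t − √5| < |t − 5|/√5, which is < ε once |t − 5| < √5·ε.
Take δ = min(5, √5·ε). If 0 < |t − 5| < δ then t > 0 and |√t − √5| < |t − 5|/√5 < ε.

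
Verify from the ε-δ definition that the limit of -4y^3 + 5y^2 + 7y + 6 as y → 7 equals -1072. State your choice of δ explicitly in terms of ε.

δ = min(2, ε/685)

Let ε > 0 be given. We want δ > 0 such that 0 < |y − 7| < δ implies |(-4y^3 + 5y^2 + 7y + 6) + 1072| < ε.
(-4y^3 + 5y^2 + 7y + 6) + 1072 = -4y^3 + 5y^2 + 7y + 1078 = (y − 7)(-4y^2 - 23y - 154).
So |(-4y^3 + 5y^2 + 7y + 6) + 1072| = |y − 7|·|-4y^2 - 23y - 154|.
Assume first that |y − 7| < 2, so |y| < 9. Then |-4y^2 - 23y - 154| ≤ 4·9^2 + 23·9 + 154 = 685.
Hence |(-4y^3 + 5y^2 + 7y + 6) + 1072| ≤ 685|y − 7| < ε provided |y − 7| < ε/685.
Take δ = min(2, ε/685). Then 0 < |y − 7| < δ gives both |y − 7| < 2 and |y − 7| < ε/685, so |(-4y^3 + 5y^2 + 7y + 6) + 1072| < ε.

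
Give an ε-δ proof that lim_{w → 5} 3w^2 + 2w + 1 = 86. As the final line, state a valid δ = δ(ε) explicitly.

δ = min(1, ε/35)

Let ε > 0 be given. We want δ > 0 such that 0 < |w − 5| < δ implies |(3w^2 + 2w + 1) − 86| < ε.
(3w^2 + 2w + 1) − 86 = 3w^2 + 2w - 85 = (w − 5)(3w + 17).
So |(3w^2 + 2w + 1) − 86| = |w − 5|·|3w + 17|.
Assume first that |w − 5| < 1, so |w| < 6. Then |3w + 17| ≤ 3·6 + 17 = 35.
Hence |(3w^2 + 2w + 1) − 86| ≤ 35|w − 5| < ε provided |w − 5| < ε/35.
Take δ = min(1, ε/35). Then 0 < |w − 5| < δ gives both |w − 5| < 1 and |w − 5| < ε/35, so |(3w^2 + 2w + 1) − 86| < ε.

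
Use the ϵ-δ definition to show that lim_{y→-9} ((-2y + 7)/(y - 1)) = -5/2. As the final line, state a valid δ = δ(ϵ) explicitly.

Fix ϵ > 0. We want δ > 0 with 0 < |y + 9| < δ ⇒ |(-2y + 7)/(y - 1) + 5/2| < ϵ.
Combining over a common denominator, (-2y + 7)/(y - 1) + 5/2 = [(-2y + 7)·(-10) − 25·(y - 1)] / [(-10)·(y - 1)] = -5(y + 9) / ((-10)(y - 1)).
So |(-2y + 7)/(y - 1) + 5/2| = 5|y + 9| / (10·|y − 1|).
Require δ ≤ 5, so |y − 1| ≥ |-10| − |y + 9| > 10 − 5 = 5.
Hence |(-2y + 7)/(y - 1) + 5/2| < 5|y + 9|/(10·5) = (1/10)|y + 9|, which is < ϵ once |y + 9| < 10ϵ.
Take δ = min(5, 10ϵ). Then 0 < |y + 9| < δ forces both bounds, so |(-2y + 7)/(y - 1) + 5/2| < ϵ.

δ = min(5, 10ϵ)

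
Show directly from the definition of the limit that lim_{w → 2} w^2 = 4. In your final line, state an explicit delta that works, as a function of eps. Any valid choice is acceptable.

Let eps > 0 be given. We seek delta > 0 with 0 < |w − 2| < delta ⇒ |w^2 − 4| < eps.
Factor: w^2 − 4 = (w − 2)(w + 2), so |w^2 − 4| = |w − 2|·|w + 2|.
Impose delta ≤ 1 so that |w| < 3; then |w + 2| ≤ 5.
Hence |w^2 − 4| ≤ 5|w − 2|, which is < eps once |w − 2| < eps/5.
Take delta = min(1, eps/5). If 0 < |w − 2| < delta then both bounds hold and |w^2 − 4| ≤ 5|w − 2| < 5·(eps/5) = eps.

delta = min(1, eps/5)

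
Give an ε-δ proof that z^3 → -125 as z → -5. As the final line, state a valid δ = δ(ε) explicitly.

Suppose ε > 0. We seek δ > 0 with 0 < |z + 5| < δ ⇒ |z^3 + 125| < ε.
Factor: z^3 + 125 = (z + 5)(z^2 - 5z + 25), so |z^3 + 125| = |z + 5|·|z^2 - 5z + 25|.
Restrict δ ≤ 1. Then |z + 5| < 1 gives |z| < 6, so by the triangle inequality |z^2 - 5z + 25| ≤ 6^2 + 5·6 + 25 = 91.
Hence |z^3 + 125| ≤ 91|z + 5|, which is < ε once |z + 5| < ε/91.
Take δ = min(1, ε/91). If 0 < |z + 5| < δ then both bounds hold and |z^3 + 125| ≤ 91|z + 5| < 91·(ε/91) = ε.

δ = min(1, ε/91)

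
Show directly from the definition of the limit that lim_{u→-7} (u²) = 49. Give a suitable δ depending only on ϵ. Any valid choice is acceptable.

Let ϵ > 0 be given. We seek δ > 0 with 0 < |u + 7| < δ ⇒ |u² − 49| < ϵ.
Factor: u² − 49 = (u + 7)(u - 7), so |u² − 49| = |u + 7|·|u - 7|.
Impose δ ≤ 1 so that |u| < 8; then |u - 7| ≤ 15.
Hence |u² − 49| ≤ 15|u + 7|, which is < ϵ once |u + 7| < ϵ/15.
Take δ = min(1, ϵ/15). If 0 < |u + 7| < δ then both bounds hold and |u² − 49| ≤ 15|u + 7| < 15·(ϵ/15) = ϵ.

δ = min(1, ϵ/15)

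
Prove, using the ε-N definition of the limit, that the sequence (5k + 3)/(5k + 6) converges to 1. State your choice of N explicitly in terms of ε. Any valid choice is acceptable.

N = (3/5)/ε

Let ε > 0 be given. For k ≥ 1, |(5k + 3)/(5k + 6) − 1| = |-15|/(5(5k + 6)) = 15/(5(5k + 6)).
Since 5k + 6 ≥ 5k for k ≥ 1, this is ≤ 15/(5·5k) = (3/5)/k.
So |(5k + 3)/(5k + 6) − 1| < ε whenever k > (3/5)/ε.
Take N = (3/5)/ε. If k > N then |(5k + 3)/(5k + 6) − 1| ≤ (3/5)/k < ε.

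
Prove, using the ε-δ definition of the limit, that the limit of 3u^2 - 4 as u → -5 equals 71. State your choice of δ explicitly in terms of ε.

Fix ε > 0. We want δ > 0 such that 0 < |u + 5| < δ implies |(3u^2 - 4) − 71| < ε.
(3u^2 - 4) − 71 = 3u^2 - 75 = (u + 5)(3u - 15).
So |(3u^2 - 4) − 71| = |u + 5|·|3u - 15|.
Assume first that |u + 5| < 1, so |u| < 6. Then |3u - 15| ≤ 3·6 + 15 = 33.
Hence |(3u^2 - 4) − 71| ≤ 33|u + 5| < ε provided |u + 5| < ε/33.
Take δ = min(1, ε/33). Then 0 < |u + 5| < δ gives both |u + 5| < 1 and |u + 5| < ε/33, so |(3u^2 - 4) − 71| < ε.

δ = min(1, ε/33)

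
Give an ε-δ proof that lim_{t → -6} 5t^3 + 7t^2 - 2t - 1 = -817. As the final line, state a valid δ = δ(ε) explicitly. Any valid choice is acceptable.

Let ε > 0 be given. We want δ > 0 such that 0 < |t + 6| < δ implies |(5t^3 + 7t^2 - 2t - 1) + 817| < ε.
(5t^3 + 7t^2 - 2t - 1) + 817 = 5t^3 + 7t^2 - 2t + 816 = (t + 6)(5t^2 - 23t + 136).
So |(5t^3 + 7t^2 - 2t - 1) + 817| = |t + 6|·|5t^2 - 23t + 136|.
Require δ ≤ 1. Then |t + 6| < 1 gives |t| < 7, and by the triangle inequality |5t^2 - 23t + 136| ≤ 5·7^2 + 23·7 + 136 = 542.
Hence |(5t^3 + 7t^2 - 2t - 1) + 817| ≤ 542|t + 6| < ε provided |t + 6| < ε/542.
Take δ = min(1, ε/542). Then 0 < |t + 6| < δ gives both |t + 6| < 1 and |t + 6| < ε/542, so |(5t^3 + 7t^2 - 2t - 1) + 817| < ε.

δ = min(1, ε/542)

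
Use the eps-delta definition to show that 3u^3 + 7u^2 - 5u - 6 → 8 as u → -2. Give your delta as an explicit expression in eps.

delta = min(1, eps/37)

Fix eps > 0. We want delta > 0 such that 0 < |u + 2| < delta implies |(3u^3 + 7u^2 - 5u - 6) − 8| < eps.
(3u^3 + 7u^2 - 5u - 6) − 8 = 3u^3 + 7u^2 - 5u - 14 = (u + 2)(3u^2 + u - 7).
So |(3u^3 + 7u^2 - 5u - 6) − 8| = |u + 2|·|3u^2 + u - 7|.
Assume first that |u + 2| < 1, so |u| < 3. Then |3u^2 + u - 7| ≤ 3·3^2 + 3 + 7 = 37.
Hence |(3u^3 + 7u^2 - 5u - 6) − 8| ≤ 37|u + 2| < eps provided |u + 2| < eps/37.
Take delta = min(1, eps/37). Then 0 < |u + 2| < delta gives both |u + 2| < 1 and |u + 2| < eps/37, so |(3u^3 + 7u^2 - 5u - 6) − 8| < eps.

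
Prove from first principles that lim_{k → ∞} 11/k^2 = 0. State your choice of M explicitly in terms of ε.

M = (11/ε)^{1/2}

Fix ε > 0. For k ≥ 1, |11/k^2 − 0| = 11/k^2.
11/k^2 < ε ⇔ k^2 > 11/ε ⇔ k > (11/ε)^{1/2}.
Take M = (11/ε)^{1/2}. Then k > M implies 11/k^2 < ε.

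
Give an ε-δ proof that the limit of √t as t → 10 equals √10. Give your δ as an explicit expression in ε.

δ = min(10, √10·ε)

Fix ε > 0. We want δ > 0 such that 0 < |t − 10| < δ implies |√t − √10| < ε.
Rationalise: √t − √10 = (t − 10)/(√t + √10), so |√t − √10| = |t − 10|/(√t + √10).
Restrict δ ≤ 10 so that |t − 10| < 10 forces t > 0, and then √t + √10 > √10.
Hence |√t − √10| < |t − 10|/√10, which is < ε once |t − 10| < √10·ε.
Take δ = min(10, √10·ε). If 0 < |t − 10| < δ then t > 0 and |√t − √10| < |t − 10|/√10 < ε.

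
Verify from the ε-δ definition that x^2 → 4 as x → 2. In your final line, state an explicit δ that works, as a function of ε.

δ = min(2, ε/6)

Suppose ε > 0. We seek δ > 0 with 0 < |x − 2| < δ ⇒ |x^2 − 4| < ε.
Factor: x^2 − 4 = (x − 2)(x + 2), so |x^2 − 4| = |x − 2|·|x + 2|.
Impose δ ≤ 2 so that |x| < 4; then |x + 2| ≤ 6.
Hence |x^2 − 4| ≤ 6|x − 2|, which is < ε once |x − 2| < ε/6.
Take δ = min(2, ε/6). If 0 < |x − 2| < δ then both bounds hold and |x^2 − 4| ≤ 6|x − 2| < 6·(ε/6) = ε.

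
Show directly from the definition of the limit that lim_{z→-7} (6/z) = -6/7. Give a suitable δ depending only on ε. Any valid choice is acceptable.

δ = min(7/2, (49/12)ε)

Let ε > 0 be given. We seek δ > 0 such that 0 < |z + 7| < δ implies |6/z + 6/7| < ε.
|6/z + 6/7| = 6·|-7 − z|/(7·|z|) = 6|z + 7|/(7|z|).
Require δ ≤ 7/2 so that |z| > 7 − 7/2 = 7/2, hence 7|z| > 49/2.
Then |6/z + 6/7| < 6|z + 7|/(49/2), which is < ε when |z + 7| < (49/12)ε.
Take δ = min(7/2, (49/12)ε). Then 0 < |z + 7| < δ gives both |z + 7| < 7/2 and |z + 7| < (49/12)ε, so |6/z + 6/7| < ε.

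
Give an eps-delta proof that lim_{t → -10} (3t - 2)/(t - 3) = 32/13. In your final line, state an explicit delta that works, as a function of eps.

Suppose eps > 0. We want delta > 0 with 0 < |t + 10| < delta ⇒ |(3t - 2)/(t - 3) − (32/13)| < eps.
Combining over a common denominator, (3t - 2)/(t - 3) − (32/13) = [(3t - 2)·(-13) − (-32)·(t - 3)] / [(-13)·(t - 3)] = -7(t + 10) / ((-13)(t - 3)).
So |(3t - 2)/(t - 3) − (32/13)| = 7|t + 10| / (13·|t − 3|).
Require delta ≤ 13/2, so |t − 3| ≥ |-13| − |t + 10| > 13 − 13/2 = 13/2.
Hence |(3t - 2)/(t - 3) − (32/13)| < 7|t + 10|/(13·(13/2)) = (14/169)|t + 10|, which is < eps once |t + 10| < (169/14)eps.
Take delta = min(13/2, (169/14)eps). Then 0 < |t + 10| < delta forces both bounds, so |(3t - 2)/(t - 3) − (32/13)| < eps.

delta = min(13/2, (169/14)eps)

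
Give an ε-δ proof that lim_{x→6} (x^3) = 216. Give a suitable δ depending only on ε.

Let ε > 0 be given. We seek δ > 0 with 0 < |x − 6| < δ ⇒ |x^3 − 216| < ε.
Factor: x^3 − 216 = (x − 6)(x^2 + 6x + 36), so |x^3 − 216| = |x − 6|·|x^2 + 6x + 36|.
Restrict δ ≤ 1. Then |x − 6| < 1 gives |x| < 7, so by the triangle inequality |x^2 + 6x + 36| ≤ 7^2 + 6·7 + 36 = 127.
Hence |x^3 − 216| ≤ 127|x − 6|, which is < ε once |x − 6| < ε/127.
Take δ = min(1, ε/127). If 0 < |x − 6| < δ then both bounds hold and |x^3 − 216| ≤ 127|x − 6| < 127·(ε/127) = ε.

δ = min(1, ε/127)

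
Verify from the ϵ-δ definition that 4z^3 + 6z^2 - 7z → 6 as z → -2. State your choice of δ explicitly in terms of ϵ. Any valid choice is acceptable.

δ = min(2, ϵ/75)

Let ϵ > 0. We want δ > 0 such that 0 < |z + 2| < δ implies |(4z^3 + 6z^2 - 7z) − 6| < ϵ.
(4z^3 + 6z^2 - 7z) − 6 = 4z^3 + 6z^2 - 7z - 6 = (z + 2)(4z^2 - 2z - 3).
So |(4z^3 + 6z^2 - 7z) − 6| = |z + 2|·|4z^2 - 2z - 3|.
Require δ ≤ 2. Then |z + 2| < 2 gives |z| < 4, and by the triangle inequality |4z^2 - 2z - 3| ≤ 4·4^2 + 2·4 + 3 = 75.
Hence |(4z^3 + 6z^2 - 7z) − 6| ≤ 75|z + 2| < ϵ provided |z + 2| < ϵ/75.
Take δ = min(2, ϵ/75). Then 0 < |z + 2| < δ gives both |z + 2| < 2 and |z + 2| < ϵ/75, so |(4z^3 + 6z^2 - 7z) − 6| < ϵ.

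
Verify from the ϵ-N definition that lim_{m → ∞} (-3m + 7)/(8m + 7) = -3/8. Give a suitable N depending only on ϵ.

Fix ϵ > 0. For m ≥ 1, |(-3m + 7)/(8m + 7) + 3/8| = |77|/(8(8m + 7)) = 77/(8(8m + 7)).
Since 8m + 7 ≥ 8m for m ≥ 1, this is ≤ 77/(8·8m) = (77/64)/m.
So |(-3m + 7)/(8m + 7) + 3/8| < ϵ whenever m > (77/64)/ϵ.
Take N = (77/64)/ϵ. If m > N then |(-3m + 7)/(8m + 7) + 3/8| ≤ (77/64)/m < ϵ.

N = (77/64)/ϵ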